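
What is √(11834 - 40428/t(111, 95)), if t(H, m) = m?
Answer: √102961190/95 ≈ 106.81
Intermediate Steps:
√(11834 - 40428/t(111, 95)) = √(11834 - 40428/95) = √(1083802/95) = √102961190/95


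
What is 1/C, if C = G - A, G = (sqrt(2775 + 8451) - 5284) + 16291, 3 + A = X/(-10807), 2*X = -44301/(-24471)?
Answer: 342230365540463640306/3767607408845956278358705 - 31083593363938404*sqrt(11226)/3767607408845956278358705 ≈ 8.9961e-5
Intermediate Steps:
X = 14767/16314 (X = (-44301/(-24471))/2 = (-44301*(-1)/24471)/2 = (-1*(-14767/8157))/2 = (1/2)*(14767/8157) = 14767/16314 ≈ 0.90517)
A = -528930961/176305398 (A = -3 + (14767/16314)/(-10807) = -3 + (14767/16314)*(-1/10807) = -3 - 14767/176305398 = -528930961/176305398 ≈ -3.0001)
G = 11007 + sqrt(11226) (G = (sqrt(11226) - 5284) + 16291 = (-5284 + sqrt(11226)) + 16291 = 11007 + sqrt(11226) ≈ 11113.)
C = 1941122446747/176305398 + sqrt(11226) (C = (11007 + sqrt(11226)) - 1*(-528930961/176305398) = (11007 + sqrt(11226)) + 528930961/176305398 = 1941122446747/176305398 + sqrt(11226) ≈ 11116.)
1/C = 1/(1941122446747/176305398 + sqrt(11226))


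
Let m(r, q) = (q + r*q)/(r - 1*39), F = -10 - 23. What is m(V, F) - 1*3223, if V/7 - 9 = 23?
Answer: -120736/37 ≈ -3263.1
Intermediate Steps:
F = -33
V = 224 (V = 63 + 7*23 = 63 + 161 = 224)
m(r, q) = (q + q*r)/(-39 + r) (m(r, q) = (q + q*r)/(r - 39) = (q + q*r)/(-39 + r))
m(V, F) - 1*3223 = -33*(1 + 224)/(-39 + 224) - 1*3223 = -33*225/185 - 3223 = -33*1/185*225 - 3223 = -1485/37 - 3223 = -120736/37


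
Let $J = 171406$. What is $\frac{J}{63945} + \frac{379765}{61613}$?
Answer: $\frac{34844910803}{3939843285} \approx 8.8442$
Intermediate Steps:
$\frac{J}{63945} + \frac{379765}{61613} = \frac{171406}{63945} + \frac{379765}{61613} = \frac{34844910803}{3939843285}$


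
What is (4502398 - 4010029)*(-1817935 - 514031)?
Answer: -1148187767454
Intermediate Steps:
(4502398 - 4010029)*(-1817935 - 514031) = 492369*(-2331966) = -1148187767454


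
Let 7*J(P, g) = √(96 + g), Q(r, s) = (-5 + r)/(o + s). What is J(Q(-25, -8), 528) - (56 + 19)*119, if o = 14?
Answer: -8925 + 4*√39/7 ≈ -8921.4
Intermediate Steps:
Q(r, s) = (-5 + r)/(14 + s)
J(P, g) = √(96 + g)/7
J(Q(-25, -8), 528) - (56 + 19)*119 = √(96 + 528)/7 - (56 + 19)*119 = √624/7 - 75*119 = (4*√39)/7 - 1*8925 = 4*√39/7 - 8925 = -8925 + 4*√39/7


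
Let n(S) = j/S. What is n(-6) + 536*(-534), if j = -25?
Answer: -1717319/6 ≈ -2.8622e+5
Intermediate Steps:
n(S) = -25/S
n(-6) + 536*(-534) = -25/(-6) + 536*(-534) = -25*(-1/6) - 286224 = 25/6 - 286224 = -1717319/6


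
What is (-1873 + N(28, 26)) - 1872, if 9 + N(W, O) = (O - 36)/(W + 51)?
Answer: -296576/79 ≈ -3754.1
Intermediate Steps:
N(W, O) = -9 + (-36 + O)/(51 + W) (N(W, O) = -9 + (O - 36)/(W + 51) = -9 + (-36 + O)/(51 + W))
(-1873 + N(28, 26)) - 1872 = (-1873 + (-495 + 26 - 9*28)/(51 + 28)) - 1872 = (-1873 + (-495 + 26 - 252)/79) - 1872 = (-1873 + (1/79)*(-721)) - 1872 = (-1873 - 721/79) - 1872 = -148688/79 - 1872 = -296576/79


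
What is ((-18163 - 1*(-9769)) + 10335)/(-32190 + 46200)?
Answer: 647/4670 ≈ 0.13854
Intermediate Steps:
((-18163 - 1*(-9769)) + 10335)/(-32190 + 46200) = ((-18163 + 9769) + 10335)/14010 = (-8394 + 10335)*(1/14010) = 1941*(1/14010) = 647/4670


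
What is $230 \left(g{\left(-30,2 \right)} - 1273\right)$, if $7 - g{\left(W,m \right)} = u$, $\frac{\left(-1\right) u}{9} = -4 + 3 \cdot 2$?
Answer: $-287040$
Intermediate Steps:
$u = -18$ ($u = - 9 \left(-4 + 3 \cdot 2\right) = - 9 \left(-4 + 6\right) = \left(-9\right) 2 = -18$)
$g{\left(W,m \right)} = 25$ ($g{\left(W,m \right)} = 7 - -18 = 7 + 18 = 25$)
$230 \left(g{\left(-30,2 \right)} - 1273\right) = 230 \left(25 - 1273\right) = 230 \left(-1248\right) = -287040$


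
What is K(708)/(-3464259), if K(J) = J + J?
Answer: -472/1154753 ≈ -0.00040875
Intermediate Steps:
K(J) = 2*J
K(708)/(-3464259) = (2*708)/(-3464259) = 1416*(-1/3464259) = -472/1154753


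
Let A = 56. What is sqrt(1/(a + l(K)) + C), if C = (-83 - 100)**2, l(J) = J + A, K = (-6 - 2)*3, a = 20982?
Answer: sqrt(14788347116858)/21014 ≈ 183.00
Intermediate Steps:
K = -24 (K = -8*3 = -24)
l(J) = 56 + J (l(J) = J + 56 = 56 + J)
C = 33489 (C = (-183)**2 = 33489)
sqrt(1/(a + l(K)) + C) = sqrt(1/(20982 + (56 - 24)) + 33489) = sqrt(1/(20982 + 32) + 33489) = sqrt(1/21014 + 33489) = sqrt(703737847/21014) = sqrt(14788347116858)/21014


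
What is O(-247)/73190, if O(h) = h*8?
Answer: -76/2815 ≈ -0.026998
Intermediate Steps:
O(h) = 8*h
O(-247)/73190 = (8*(-247))/73190 = -1976*1/73190 = -76/2815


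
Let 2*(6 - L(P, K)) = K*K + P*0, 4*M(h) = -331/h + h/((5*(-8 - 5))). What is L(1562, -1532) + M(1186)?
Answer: -361863738271/308360 ≈ -1.1735e+6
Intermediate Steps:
M(h) = -331/(4*h) - h/260 (M(h) = (-331/h + h/((5*(-8 - 5))))/4 = (-331/h + h/((5*(-13))))/4 = (-331/h + h/(-65))/4 = (-331/h + h*(-1/65))/4 = (-331/h - h/65)/4 = -331/(4*h) - h/260)
L(P, K) = 6 - K**2/2 (L(P, K) = 6 - (K*K + P*0)/2 = 6 - (K**2 + 0)/2 = 6 - K**2/2)
L(1562, -1532) + M(1186) = (6 - 1/2*(-1532)**2) + (1/260)*(-21515 - 1*1186**2)/1186 = (6 - 1/2*2347024) + (1/260)*(1/1186)*(-21515 - 1*1406596) = (6 - 1173512) + (1/260)*(1/1186)*(-21515 - 1406596) = -1173506 + (1/260)*(1/1186)*(-1428111) = -1173506 - 1428111/308360 = -361863738271/308360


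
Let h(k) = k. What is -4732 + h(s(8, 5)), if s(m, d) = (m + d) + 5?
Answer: -4714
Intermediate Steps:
s(m, d) = 5 + d + m (s(m, d) = (d + m) + 5 = 5 + d + m)
-4732 + h(s(8, 5)) = -4732 + (5 + 5 + 8) = -4732 + 18 = -4714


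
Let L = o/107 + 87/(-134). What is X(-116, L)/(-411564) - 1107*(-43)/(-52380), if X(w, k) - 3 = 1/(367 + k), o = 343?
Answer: -480587467090621/528832785644730 ≈ -0.90877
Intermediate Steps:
L = 36653/14338 (L = 343/107 + 87/(-134) = 343*(1/107) + 87*(-1/134) = 343/107 - 87/134 = 36653/14338 ≈ 2.5564)
X(w, k) = 3 + 1/(367 + k)
X(-116, L)/(-411564) - 1107*(-43)/(-52380) = ((1102 + 3*(36653/14338))/(367 + 36653/14338))/(-411564) - 1107*(-43)/(-52380) = ((1102 + 109959/14338)/(5298699/14338))*(-1/411564) + 47601*(-1/52380) = ((14338/5298699)*(15910435/14338))*(-1/411564) - 1763/1940 = (15910435/5298699)*(-1/411564) - 1763/1940 = -15910435/2180753755236 - 1763/1940 = -480587467090621/528832785644730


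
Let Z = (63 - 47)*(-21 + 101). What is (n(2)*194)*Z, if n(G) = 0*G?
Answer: 0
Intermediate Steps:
Z = 1280 (Z = 16*80 = 1280)
n(G) = 0
(n(2)*194)*Z = (0*194)*1280 = 0*1280 = 0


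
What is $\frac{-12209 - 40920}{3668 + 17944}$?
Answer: $- \frac{53129}{21612} \approx -2.4583$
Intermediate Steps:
$\frac{-12209 - 40920}{3668 + 17944} = - \frac{53129}{21612}$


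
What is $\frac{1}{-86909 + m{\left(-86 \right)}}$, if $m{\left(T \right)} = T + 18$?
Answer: $- \frac{1}{86977} \approx -1.1497 \cdot 10^{-5}$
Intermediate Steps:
$m{\left(T \right)} = 18 + T$
$\frac{1}{-86909 + m{\left(-86 \right)}} = \frac{1}{-86909 + \left(18 - 86\right)} = \frac{1}{-86909 - 68} = \frac{1}{-86977} = - \frac{1}{86977}$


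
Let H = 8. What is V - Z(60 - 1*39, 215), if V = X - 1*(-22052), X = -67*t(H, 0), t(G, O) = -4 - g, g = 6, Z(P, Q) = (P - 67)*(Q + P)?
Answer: 33578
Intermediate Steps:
Z(P, Q) = (-67 + P)*(P + Q)
t(G, O) = -10 (t(G, O) = -4 - 1*6 = -4 - 6 = -10)
X = 670 (X = -67*(-10) = 670)
V = 22722 (V = 670 - 1*(-22052) = 670 + 22052 = 22722)
V - Z(60 - 1*39, 215) = 22722 - ((60 - 1*39)² - 67*(60 - 1*39) - 67*215 + (60 - 1*39)*215) = 22722 - ((60 - 39)² - 67*(60 - 39) - 14405 + (60 - 39)*215) = 22722 - (21² - 67*21 - 14405 + 21*215) = 22722 - (441 - 1407 - 14405 + 4515) = 22722 - 1*(-10856) = 22722 + 10856 = 33578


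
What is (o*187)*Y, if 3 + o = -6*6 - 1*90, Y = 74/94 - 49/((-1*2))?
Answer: -57340371/94 ≈ -6.1000e+5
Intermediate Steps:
Y = 2377/94 (Y = 74*(1/94) - 49/(-2) = 37/47 - 49*(-½) = 37/47 + 49/2 = 2377/94 ≈ 25.287)
o = -129 (o = -3 + (-6*6 - 1*90) = -3 + (-36 - 90) = -3 - 126 = -129)
(o*187)*Y = -129*187*(2377/94) = -24123*2377/94 = -57340371/94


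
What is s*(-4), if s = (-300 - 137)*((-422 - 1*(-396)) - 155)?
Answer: -316388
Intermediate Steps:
s = 79097 (s = -437*((-422 + 396) - 155) = -437*(-26 - 155) = -437*(-181) = 79097)
s*(-4) = 79097*(-4) = -316388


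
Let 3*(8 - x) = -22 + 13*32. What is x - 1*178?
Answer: -904/3 ≈ -301.33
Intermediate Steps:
x = -370/3 (x = 8 - (-22 + 13*32)/3 = 8 - (-22 + 416)/3 = 8 - ⅓*394 = 8 - 394/3 = -370/3 ≈ -123.33)
x - 1*178 = -370/3 - 1*178 = -370/3 - 178 = -904/3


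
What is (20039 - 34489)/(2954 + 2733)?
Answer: -14450/5687 ≈ -2.5409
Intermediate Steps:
(20039 - 34489)/(2954 + 2733) = -14450/5687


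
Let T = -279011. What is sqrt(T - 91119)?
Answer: I*sqrt(370130) ≈ 608.38*I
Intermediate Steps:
sqrt(T - 91119) = sqrt(-279011 - 91119) = sqrt(-370130) = I*sqrt(370130)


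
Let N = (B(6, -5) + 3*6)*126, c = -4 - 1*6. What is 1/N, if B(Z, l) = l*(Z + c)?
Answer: 1/4788 ≈ 0.00020886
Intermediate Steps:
c = -10 (c = -4 - 6 = -10)
B(Z, l) = l*(-10 + Z) (B(Z, l) = l*(Z - 10) = l*(-10 + Z))
N = 4788 (N = (-5*(-10 + 6) + 3*6)*126 = (-5*(-4) + 18)*126 = (20 + 18)*126 = 38*126 = 4788)
1/N = 1/4788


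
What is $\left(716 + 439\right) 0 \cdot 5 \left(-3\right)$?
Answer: $0$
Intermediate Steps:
$\left(716 + 439\right) 0 \cdot 5 \left(-3\right) = 1155 \cdot 0 \left(-3\right) = 1155 \cdot 0 = 0$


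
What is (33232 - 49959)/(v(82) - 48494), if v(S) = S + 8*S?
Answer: 16727/47756 ≈ 0.35026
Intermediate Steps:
v(S) = 9*S
(33232 - 49959)/(v(82) - 48494) = (33232 - 49959)/(9*82 - 48494) = -16727/(738 - 48494) = -16727/(-47756) = -16727*(-1/47756) = 16727/47756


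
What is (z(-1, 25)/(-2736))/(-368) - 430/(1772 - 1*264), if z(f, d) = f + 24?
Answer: -4705543/16503552 ≈ -0.28512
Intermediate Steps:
z(f, d) = 24 + f
(z(-1, 25)/(-2736))/(-368) - 430/(1772 - 1*264) = ((24 - 1)/(-2736))/(-368) - 430/(1772 - 1*264) = (23*(-1/2736))*(-1/368) - 430/(1772 - 264) = -23/2736*(-1/368) - 430/1508 = 1/43776 - 430*1/1508 = 1/43776 - 215/754 = -4705543/16503552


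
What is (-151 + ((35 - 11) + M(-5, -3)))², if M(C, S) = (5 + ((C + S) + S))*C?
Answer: 9409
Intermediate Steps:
M(C, S) = C*(5 + C + 2*S) (M(C, S) = (5 + (C + 2*S))*C = (5 + C + 2*S)*C = C*(5 + C + 2*S))
(-151 + ((35 - 11) + M(-5, -3)))² = (-151 + ((35 - 11) - 5*(5 - 5 + 2*(-3))))² = (-151 + (24 - 5*(5 - 5 - 6)))² = (-151 + (24 - 5*(-6)))² = (-151 + (24 + 30))² = (-151 + 54)² = (-97)² = 9409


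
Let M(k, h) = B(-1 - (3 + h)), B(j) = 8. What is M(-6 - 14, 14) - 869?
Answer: -861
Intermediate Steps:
M(k, h) = 8
M(-6 - 14, 14) - 869 = 8 - 869 = -861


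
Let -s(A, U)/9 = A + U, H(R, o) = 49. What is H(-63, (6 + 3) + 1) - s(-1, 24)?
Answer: 256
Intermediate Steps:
s(A, U) = -9*A - 9*U (s(A, U) = -9*(A + U) = -9*A - 9*U)
H(-63, (6 + 3) + 1) - s(-1, 24) = 49 - (-9*(-1) - 9*24) = 49 - (9 - 216) = 49 - 1*(-207) = 49 + 207 = 256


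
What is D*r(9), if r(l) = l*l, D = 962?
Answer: 77922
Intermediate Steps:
r(l) = l**2
D*r(9) = 962*9**2 = 962*81 = 77922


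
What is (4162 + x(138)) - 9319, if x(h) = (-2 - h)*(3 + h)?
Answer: -24897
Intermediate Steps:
(4162 + x(138)) - 9319 = (4162 + (-6 - 1*138² - 5*138)) - 9319 = (4162 + (-6 - 1*19044 - 690)) - 9319 = (4162 + (-6 - 19044 - 690)) - 9319 = (4162 - 19740) - 9319 = -15578 - 9319 = -24897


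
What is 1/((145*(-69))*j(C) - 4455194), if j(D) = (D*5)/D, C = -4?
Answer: -1/4505219 ≈ -2.2196e-7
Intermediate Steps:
j(D) = 5 (j(D) = (5*D)/D = 5)
1/((145*(-69))*j(C) - 4455194) = 1/((145*(-69))*5 - 4455194) = 1/(-10005*5 - 4455194) = 1/(-50025 - 4455194) = 1/(-4505219) = -1/4505219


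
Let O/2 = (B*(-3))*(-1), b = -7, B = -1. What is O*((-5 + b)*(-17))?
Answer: -1224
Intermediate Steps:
O = -6 (O = 2*(-1*(-3)*(-1)) = 2*(3*(-1)) = 2*(-3) = -6)
O*((-5 + b)*(-17)) = -6*(-5 - 7)*(-17) = -(-72)*(-17) = -6*204 = -1224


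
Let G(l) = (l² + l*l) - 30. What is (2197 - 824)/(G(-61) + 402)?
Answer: 1373/7814 ≈ 0.17571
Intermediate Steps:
G(l) = -30 + 2*l² (G(l) = (l² + l²) - 30 = 2*l² - 30 = -30 + 2*l²)
(2197 - 824)/(G(-61) + 402) = (2197 - 824)/((-30 + 2*(-61)²) + 402) = 1373/((-30 + 2*3721) + 402) = 1373/((-30 + 7442) + 402) = 1373/(7412 + 402) = 1373/7814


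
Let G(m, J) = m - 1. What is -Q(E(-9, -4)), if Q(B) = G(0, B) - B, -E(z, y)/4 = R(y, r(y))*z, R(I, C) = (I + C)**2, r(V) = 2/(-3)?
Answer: 785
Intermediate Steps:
r(V) = -2/3 (r(V) = 2*(-1/3) = -2/3)
R(I, C) = (C + I)**2
G(m, J) = -1 + m
E(z, y) = -4*z*(-2/3 + y)**2 (E(z, y) = -4*(-2/3 + y)**2*z = -4*z*(-2/3 + y)**2)
Q(B) = -1 - B (Q(B) = (-1 + 0) - B = -1 - B)
-Q(E(-9, -4)) = -(-1 - (-4)*(-9)*(-2 + 3*(-4))**2/9) = -(-1 - (-4)*(-9)*(-2 - 12)**2/9) = -(-1 - (-4)*(-9)*(-14)**2/9) = -(-1 - (-4)*(-9)*196/9) = -(-1 - 1*784) = -(-1 - 784) = -1*(-785) = 785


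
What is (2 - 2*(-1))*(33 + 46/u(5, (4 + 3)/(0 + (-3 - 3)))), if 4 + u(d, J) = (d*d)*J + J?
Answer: 13044/103 ≈ 126.64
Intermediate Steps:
u(d, J) = -4 + J + J*d² (u(d, J) = -4 + ((d*d)*J + J) = -4 + (d²*J + J) = -4 + (J*d² + J) = -4 + (J + J*d²) = -4 + J + J*d²)
(2 - 2*(-1))*(33 + 46/u(5, (4 + 3)/(0 + (-3 - 3)))) = (2 - 2*(-1))*(33 + 46/(-4 + (4 + 3)/(0 + (-3 - 3)) + ((4 + 3)/(0 + (-3 - 3)))*5²)) = (2 + 2)*(33 + 46/(-4 + 7/(0 - 6) + (7/(0 - 6))*25)) = 4*(33 + 46/(-4 + 7/(-6) + (7/(-6))*25)) = 4*(33 + 46/(-4 + 7*(-⅙) + (7*(-⅙))*25)) = 4*(33 + 46/(-4 - 7/6 - 7/6*25)) = 4*(33 + 46/(-4 - 7/6 - 175/6)) = 4*(33 + 46/(-103/3)) = 4*(33 + 46*(-3/103)) = 4*(33 - 138/103) = 4*(3261/103) = 13044/103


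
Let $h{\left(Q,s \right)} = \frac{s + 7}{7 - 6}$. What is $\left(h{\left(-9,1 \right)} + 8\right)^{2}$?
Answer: $256$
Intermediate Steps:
$h{\left(Q,s \right)} = 7 + s$ ($h{\left(Q,s \right)} = \frac{7 + s}{1} = \left(7 + s\right) 1 = 7 + s$)
$\left(h{\left(-9,1 \right)} + 8\right)^{2} = \left(\left(7 + 1\right) + 8\right)^{2} = \left(8 + 8\right)^{2} = 16^{2} = 256$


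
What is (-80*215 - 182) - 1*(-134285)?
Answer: 116903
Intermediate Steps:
(-80*215 - 182) - 1*(-134285) = (-17200 - 182) + 134285 = -17382 + 134285 = 116903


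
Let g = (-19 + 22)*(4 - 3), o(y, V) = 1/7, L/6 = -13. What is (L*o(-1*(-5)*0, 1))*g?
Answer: -234/7 ≈ -33.429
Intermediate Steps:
L = -78 (L = 6*(-13) = -78)
o(y, V) = 1/7
g = 3 (g = 3*1 = 3)
(L*o(-1*(-5)*0, 1))*g = -78*1/7*3 = -78/7*3 = -234/7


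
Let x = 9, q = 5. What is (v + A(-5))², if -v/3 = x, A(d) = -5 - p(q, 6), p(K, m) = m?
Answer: 1444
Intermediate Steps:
A(d) = -11 (A(d) = -5 - 1*6 = -5 - 6 = -11)
v = -27 (v = -3*9 = -27)
(v + A(-5))² = (-27 - 11)² = (-38)² = 1444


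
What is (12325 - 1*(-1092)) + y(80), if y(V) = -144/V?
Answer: 67076/5 ≈ 13415.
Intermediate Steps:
(12325 - 1*(-1092)) + y(80) = (12325 - 1*(-1092)) - 144/80 = (12325 + 1092) - 144*1/80 = 13417 - 9/5 = 67076/5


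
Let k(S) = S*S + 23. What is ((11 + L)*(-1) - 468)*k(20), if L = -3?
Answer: -201348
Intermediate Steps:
k(S) = 23 + S² (k(S) = S² + 23 = 23 + S²)
((11 + L)*(-1) - 468)*k(20) = ((11 - 3)*(-1) - 468)*(23 + 20²) = (8*(-1) - 468)*(23 + 400) = (-8 - 468)*423 = -476*423 = -201348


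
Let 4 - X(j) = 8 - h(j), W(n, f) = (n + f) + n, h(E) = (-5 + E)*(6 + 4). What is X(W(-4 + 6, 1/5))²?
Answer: 144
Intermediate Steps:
h(E) = -50 + 10*E (h(E) = (-5 + E)*10 = -50 + 10*E)
W(n, f) = f + 2*n (W(n, f) = (f + n) + n = f + 2*n)
X(j) = -54 + 10*j (X(j) = 4 - (8 - (-50 + 10*j)) = 4 - (8 + (50 - 10*j)) = 4 - (58 - 10*j) = 4 + (-58 + 10*j) = -54 + 10*j)
X(W(-4 + 6, 1/5))² = (-54 + 10*(1/5 + 2*(-4 + 6)))² = (-54 + 10*(⅕ + 2*2))² = (-54 + 10*(⅕ + 4))² = (-54 + 10*(21/5))² = (-54 + 42)² = (-12)² = 144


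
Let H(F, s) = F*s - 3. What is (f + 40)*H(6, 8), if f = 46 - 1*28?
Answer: 2610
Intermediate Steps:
H(F, s) = -3 + F*s
f = 18 (f = 46 - 28 = 18)
(f + 40)*H(6, 8) = (18 + 40)*(-3 + 6*8) = 58*(-3 + 48) = 58*45 = 2610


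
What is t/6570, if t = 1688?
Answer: 844/3285 ≈ 0.25693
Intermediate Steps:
t/6570 = 1688/6570 = 1688*(1/6570) = 844/3285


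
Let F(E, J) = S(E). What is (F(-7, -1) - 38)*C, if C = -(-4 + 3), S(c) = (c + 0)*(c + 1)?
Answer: 4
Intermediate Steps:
S(c) = c*(1 + c)
F(E, J) = E*(1 + E)
C = 1 (C = -1*(-1) = 1)
(F(-7, -1) - 38)*C = (-7*(1 - 7) - 38)*1 = (-7*(-6) - 38)*1 = (42 - 38)*1 = 4*1 = 4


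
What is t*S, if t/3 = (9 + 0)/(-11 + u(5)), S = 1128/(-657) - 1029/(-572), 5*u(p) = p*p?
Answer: -30837/83512 ≈ -0.36925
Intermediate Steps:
u(p) = p**2/5 (u(p) = (p*p)/5 = p**2/5)
S = 10279/125268 (S = 1128*(-1/657) - 1029*(-1/572) = -376/219 + 1029/572 = 10279/125268 ≈ 0.082056)
t = -9/2 (t = 3*((9 + 0)/(-11 + (1/5)*5**2)) = 3*(9/(-11 + (1/5)*25)) = 3*(9/(-11 + 5)) = 3*(9/(-6)) = 3*(9*(-1/6)) = 3*(-3/2) = -9/2 ≈ -4.5000)
t*S = -9/2*10279/125268 = -30837/83512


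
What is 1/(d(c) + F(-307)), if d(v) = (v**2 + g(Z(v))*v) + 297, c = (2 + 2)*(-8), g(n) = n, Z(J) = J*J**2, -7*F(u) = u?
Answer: 7/7349586 ≈ 9.5243e-7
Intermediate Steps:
F(u) = -u/7
Z(J) = J**3
c = -32 (c = 4*(-8) = -32)
d(v) = 297 + v**2 + v**4 (d(v) = (v**2 + v**3*v) + 297 = (v**2 + v**4) + 297 = 297 + v**2 + v**4)
1/(d(c) + F(-307)) = 1/((297 + (-32)**2 + (-32)**4) - 1/7*(-307)) = 1/((297 + 1024 + 1048576) + 307/7) = 1/(1049897 + 307/7) = 1/(7349586/7) = 7/7349586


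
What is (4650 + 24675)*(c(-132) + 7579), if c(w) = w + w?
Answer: 214512375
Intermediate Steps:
c(w) = 2*w
(4650 + 24675)*(c(-132) + 7579) = (4650 + 24675)*(2*(-132) + 7579) = 29325*(-264 + 7579) = 29325*7315 = 214512375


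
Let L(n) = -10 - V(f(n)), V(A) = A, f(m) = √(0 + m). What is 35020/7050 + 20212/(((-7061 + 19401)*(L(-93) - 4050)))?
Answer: 35613983270282/7170159199605 + 5053*I*√93/50852192905 ≈ 4.967 + 9.5825e-7*I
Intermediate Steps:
f(m) = √m
L(n) = -10 - √n
35020/7050 + 20212/(((-7061 + 19401)*(L(-93) - 4050))) = 35020/7050 + 20212/(((-7061 + 19401)*((-10 - √(-93)) - 4050))) = 35020*(1/7050) + 20212/((12340*((-10 - I*√93) - 4050))) = 3502/705 + 20212/((12340*((-10 - I*√93) - 4050))) = 3502/705 + 20212/((12340*(-4060 - I*√93))) = 3502/705 + 20212/(-50100400 - 12340*I*√93)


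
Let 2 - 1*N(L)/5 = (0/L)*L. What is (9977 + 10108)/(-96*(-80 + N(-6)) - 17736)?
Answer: -6695/3672 ≈ -1.8233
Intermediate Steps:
N(L) = 10 (N(L) = 10 - 5*0/L*L = 10 - 0*L = 10 - 5*0 = 10 + 0 = 10)
(9977 + 10108)/(-96*(-80 + N(-6)) - 17736) = (9977 + 10108)/(-96*(-80 + 10) - 17736) = 20085/(-96*(-70) - 17736) = 20085/(6720 - 17736) = 20085/(-11016) = 20085*(-1/11016) = -6695/3672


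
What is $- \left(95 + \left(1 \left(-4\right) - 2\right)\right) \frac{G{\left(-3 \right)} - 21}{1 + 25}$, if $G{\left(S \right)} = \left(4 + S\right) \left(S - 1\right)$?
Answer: $\frac{2225}{26} \approx 85.577$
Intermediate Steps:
$G{\left(S \right)} = \left(-1 + S\right) \left(4 + S\right)$ ($G{\left(S \right)} = \left(4 + S\right) \left(-1 + S\right) = \left(-1 + S\right) \left(4 + S\right)$)
$- \left(95 + \left(1 \left(-4\right) - 2\right)\right) \frac{G{\left(-3 \right)} - 21}{1 + 25} = - \left(95 + \left(1 \left(-4\right) - 2\right)\right) \frac{\left(-4 + \left(-3\right)^{2} + 3 \left(-3\right)\right) - 21}{1 + 25} = - \left(95 - 6\right) \frac{\left(-4 + 9 - 9\right) - 21}{26} = - \left(95 - 6\right) \left(-4 - 21\right) \frac{1}{26} = - 89 \left(\left(-25\right) \frac{1}{26}\right) = - \frac{89 \left(-25\right)}{26} = \left(-1\right) \left(- \frac{2225}{26}\right) = \frac{2225}{26}$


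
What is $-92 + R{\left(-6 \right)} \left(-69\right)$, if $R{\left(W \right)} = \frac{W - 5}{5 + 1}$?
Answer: $\frac{69}{2} \approx 34.5$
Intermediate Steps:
$R{\left(W \right)} = - \frac{5}{6} + \frac{W}{6}$ ($R{\left(W \right)} = \frac{-5 + W}{6} = \left(-5 + W\right) \frac{1}{6} = - \frac{5}{6} + \frac{W}{6}$)
$-92 + R{\left(-6 \right)} \left(-69\right) = -92 + \left(- \frac{5}{6} + \frac{1}{6} \left(-6\right)\right) \left(-69\right) = -92 + \left(- \frac{5}{6} - 1\right) \left(-69\right) = -92 - - \frac{253}{2} = -92 + \frac{253}{2} = \frac{69}{2}$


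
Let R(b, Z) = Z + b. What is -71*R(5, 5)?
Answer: -710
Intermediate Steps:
-71*R(5, 5) = -71*(5 + 5) = -71*10 = -710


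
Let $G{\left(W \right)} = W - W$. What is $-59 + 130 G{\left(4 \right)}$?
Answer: $-59$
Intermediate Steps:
$G{\left(W \right)} = 0$
$-59 + 130 G{\left(4 \right)} = -59 + 130 \cdot 0 = -59 + 0 = -59$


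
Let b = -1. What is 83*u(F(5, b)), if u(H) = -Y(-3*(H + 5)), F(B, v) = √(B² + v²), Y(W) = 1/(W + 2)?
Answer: -83/5 + 249*√26/65 ≈ 2.9332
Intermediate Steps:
Y(W) = 1/(2 + W)
u(H) = -1/(-13 - 3*H) (u(H) = -1/(2 - 3*(H + 5)) = -1/(2 - 3*(5 + H)) = -1/(2 + (-15 - 3*H)) = -1/(-13 - 3*H))
83*u(F(5, b)) = 83/(13 + 3*√(5² + (-1)²)) = 83/(13 + 3*√(25 + 1)) = 83/(13 + 3*√26)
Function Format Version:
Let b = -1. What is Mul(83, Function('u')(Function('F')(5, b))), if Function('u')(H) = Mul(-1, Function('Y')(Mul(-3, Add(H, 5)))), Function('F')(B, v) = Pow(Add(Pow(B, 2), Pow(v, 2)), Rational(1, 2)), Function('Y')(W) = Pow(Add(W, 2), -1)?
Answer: Add(Rational(-83, 5), Mul(Rational(249, 65), Pow(26, Rational(1, 2)))) ≈ 2.9332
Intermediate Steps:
Function('Y')(W) = Pow(Add(2, W), -1)
Function('u')(H) = Mul(-1, Pow(Add(-13, Mul(-3, H)), -1)) (Function('u')(H) = Mul(-1, Pow(Add(2, Mul(-3, Add(H, 5))), -1)) = Mul(-1, Pow(Add(2, Mul(-3, Add(5, H))), -1)) = Mul(-1, Pow(Add(2, Add(-15, Mul(-3, H))), -1)) = Mul(-1, Pow(Add(-13, Mul(-3, H)), -1)))
Mul(83, Function('u')(Function('F')(5, b))) = Mul(83, Pow(Add(13, Mul(3, Pow(Add(Pow(5, 2), Pow(-1, 2)), Rational(1, 2)))), -1)) = Mul(83, Pow(Add(13, Mul(3, Pow(Add(25, 1), Rational(1, 2)))), -1)) = Mul(83, Pow(Add(13, Mul(3, Pow(26, Rational(1, 2)))), -1))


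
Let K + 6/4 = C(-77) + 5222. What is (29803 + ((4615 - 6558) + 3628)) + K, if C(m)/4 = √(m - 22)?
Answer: 73417/2 + 12*I*√11 ≈ 36709.0 + 39.799*I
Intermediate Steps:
C(m) = 4*√(-22 + m) (C(m) = 4*√(m - 22) = 4*√(-22 + m))
K = 10441/2 + 12*I*√11 (K = -3/2 + (4*√(-22 - 77) + 5222) = -3/2 + (4*√(-99) + 5222) = -3/2 + (4*(3*I*√11) + 5222) = -3/2 + (12*I*√11 + 5222) = -3/2 + (5222 + 12*I*√11) = 10441/2 + 12*I*√11 ≈ 5220.5 + 39.799*I)
(29803 + ((4615 - 6558) + 3628)) + K = (29803 + ((4615 - 6558) + 3628)) + (10441/2 + 12*I*√11) = (29803 + (-1943 + 3628)) + (10441/2 + 12*I*√11) = (29803 + 1685) + (10441/2 + 12*I*√11) = 31488 + (10441/2 + 12*I*√11) = 73417/2 + 12*I*√11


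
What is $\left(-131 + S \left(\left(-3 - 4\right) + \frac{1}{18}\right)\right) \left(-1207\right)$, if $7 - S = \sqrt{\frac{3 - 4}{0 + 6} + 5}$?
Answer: $\frac{3902231}{18} - \frac{150875 \sqrt{174}}{108} \approx 1.9836 \cdot 10^{5}$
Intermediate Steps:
$S = 7 - \frac{\sqrt{174}}{6}$ ($S = 7 - \sqrt{\frac{3 - 4}{0 + 6} + 5} = 7 - \sqrt{- \frac{1}{6} + 5} = 7 - \sqrt{\frac{29}{6}} = 7 - \frac{\sqrt{174}}{6} \approx 4.8015$)
$\left(-131 + S \left(\left(-3 - 4\right) + \frac{1}{18}\right)\right) \left(-1207\right) = \left(-131 + \left(7 - \frac{\sqrt{174}}{6}\right) \left(\left(-3 - 4\right) + \frac{1}{18}\right)\right) \left(-1207\right) = \left(-131 + \left(7 - \frac{\sqrt{174}}{6}\right) \left(-7 + \frac{1}{18}\right)\right) \left(-1207\right) = \left(-131 + \left(7 - \frac{\sqrt{174}}{6}\right) \left(- \frac{125}{18}\right)\right) \left(-1207\right) = \left(-131 - \left(\frac{875}{18} - \frac{125 \sqrt{174}}{108}\right)\right) \left(-1207\right) = \left(- \frac{3233}{18} + \frac{125 \sqrt{174}}{108}\right) \left(-1207\right) = \frac{3902231}{18} - \frac{150875 \sqrt{174}}{108}$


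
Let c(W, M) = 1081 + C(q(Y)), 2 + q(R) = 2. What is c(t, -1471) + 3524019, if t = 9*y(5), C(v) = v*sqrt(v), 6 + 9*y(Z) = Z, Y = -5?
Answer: 3525100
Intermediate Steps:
y(Z) = -2/3 + Z/9
q(R) = 0 (q(R) = -2 + 2 = 0)
C(v) = v**(3/2)
t = -1 (t = 9*(-2/3 + (1/9)*5) = 9*(-2/3 + 5/9) = 9*(-1/9) = -1)
c(W, M) = 1081 (c(W, M) = 1081 + 0**(3/2) = 1081 + 0 = 1081)
c(t, -1471) + 3524019 = 1081 + 3524019 = 3525100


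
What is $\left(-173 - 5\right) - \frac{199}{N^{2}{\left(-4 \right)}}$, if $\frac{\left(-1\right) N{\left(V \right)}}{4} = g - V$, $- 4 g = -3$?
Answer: $- \frac{64457}{361} \approx -178.55$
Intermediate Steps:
$g = \frac{3}{4}$ ($g = \left(- \frac{1}{4}\right) \left(-3\right) = \frac{3}{4} \approx 0.75$)
$N{\left(V \right)} = -3 + 4 V$ ($N{\left(V \right)} = - 4 \left(\frac{3}{4} - V\right) = -3 + 4 V$)
$\left(-173 - 5\right) - \frac{199}{N^{2}{\left(-4 \right)}} = \left(-173 - 5\right) - \frac{199}{\left(-3 + 4 \left(-4\right)\right)^{2}} = -178 - \frac{199}{\left(-3 - 16\right)^{2}} = -178 - \frac{199}{\left(-19\right)^{2}} = -178 - \frac{199}{361} = - \frac{64457}{361}$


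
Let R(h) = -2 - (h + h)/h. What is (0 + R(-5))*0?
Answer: 0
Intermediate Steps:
R(h) = -4 (R(h) = -2 - 2*h/h = -2 - 1*2 = -2 - 2 = -4)
(0 + R(-5))*0 = (0 - 4)*0 = -4*0 = 0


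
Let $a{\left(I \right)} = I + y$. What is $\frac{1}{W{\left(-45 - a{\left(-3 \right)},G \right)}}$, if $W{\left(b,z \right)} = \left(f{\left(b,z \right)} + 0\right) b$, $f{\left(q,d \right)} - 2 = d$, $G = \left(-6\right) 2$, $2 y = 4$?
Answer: $\frac{1}{440} \approx 0.0022727$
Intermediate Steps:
$y = 2$ ($y = \frac{1}{2} \cdot 4 = 2$)
$G = -12$
$a{\left(I \right)} = 2 + I$ ($a{\left(I \right)} = I + 2 = 2 + I$)
$f{\left(q,d \right)} = 2 + d$
$W{\left(b,z \right)} = b \left(2 + z\right)$ ($W{\left(b,z \right)} = \left(\left(2 + z\right) + 0\right) b = \left(2 + z\right) b = b \left(2 + z\right)$)
$\frac{1}{W{\left(-45 - a{\left(-3 \right)},G \right)}} = \frac{1}{\left(-45 - \left(2 - 3\right)\right) \left(2 - 12\right)} = \frac{1}{\left(-45 - -1\right) \left(-10\right)} = \frac{1}{\left(-45 + 1\right) \left(-10\right)} = \frac{1}{\left(-44\right) \left(-10\right)} = \frac{1}{440}$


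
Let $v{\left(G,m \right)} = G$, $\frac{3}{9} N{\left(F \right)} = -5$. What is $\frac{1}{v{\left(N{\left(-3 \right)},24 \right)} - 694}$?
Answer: $- \frac{1}{709} \approx -0.0014104$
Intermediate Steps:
$N{\left(F \right)} = -15$ ($N{\left(F \right)} = 3 \left(-5\right) = -15$)
$\frac{1}{v{\left(N{\left(-3 \right)},24 \right)} - 694} = \frac{1}{-15 - 694} = \frac{1}{-709} = - \frac{1}{709}$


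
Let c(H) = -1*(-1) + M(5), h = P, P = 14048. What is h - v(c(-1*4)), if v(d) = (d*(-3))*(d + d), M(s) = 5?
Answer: 14264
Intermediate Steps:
h = 14048
c(H) = 6 (c(H) = -1*(-1) + 5 = 1 + 5 = 6)
v(d) = -6*d**2 (v(d) = (-3*d)*(2*d) = -6*d**2)
h - v(c(-1*4)) = 14048 - (-6)*6**2 = 14048 - (-6)*36 = 14048 - 1*(-216) = 14048 + 216 = 14264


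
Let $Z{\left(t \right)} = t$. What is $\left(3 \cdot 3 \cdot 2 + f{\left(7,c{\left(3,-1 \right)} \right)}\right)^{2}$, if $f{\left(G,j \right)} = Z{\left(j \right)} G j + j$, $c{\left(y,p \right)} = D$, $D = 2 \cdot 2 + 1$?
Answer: $39204$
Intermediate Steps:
$D = 5$ ($D = 4 + 1 = 5$)
$c{\left(y,p \right)} = 5$
$f{\left(G,j \right)} = j + G j^{2}$ ($f{\left(G,j \right)} = j G j + j = G j j + j = G j^{2} + j = j + G j^{2}$)
$\left(3 \cdot 3 \cdot 2 + f{\left(7,c{\left(3,-1 \right)} \right)}\right)^{2} = \left(3 \cdot 3 \cdot 2 + 5 \left(1 + 7 \cdot 5\right)\right)^{2} = \left(9 \cdot 2 + 5 \left(1 + 35\right)\right)^{2} = \left(18 + 5 \cdot 36\right)^{2} = \left(18 + 180\right)^{2} = 198^{2} = 39204$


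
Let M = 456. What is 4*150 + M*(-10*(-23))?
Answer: 105480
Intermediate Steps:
4*150 + M*(-10*(-23)) = 4*150 + 456*(-10*(-23)) = 600 + 456*230 = 600 + 104880 = 105480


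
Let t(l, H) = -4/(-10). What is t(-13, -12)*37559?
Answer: 75118/5 ≈ 15024.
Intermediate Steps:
t(l, H) = ⅖ (t(l, H) = -4*(-⅒) = ⅖)
t(-13, -12)*37559 = (⅖)*37559 = 75118/5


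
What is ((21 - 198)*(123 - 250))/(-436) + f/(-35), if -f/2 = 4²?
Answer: -772813/15260 ≈ -50.643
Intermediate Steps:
f = -32 (f = -2*4² = -2*16 = -32)
((21 - 198)*(123 - 250))/(-436) + f/(-35) = ((21 - 198)*(123 - 250))/(-436) - 32/(-35) = -177*(-127)*(-1/436) - 32*(-1/35) = 22479*(-1/436) + 32/35 = -22479/436 + 32/35 = -772813/15260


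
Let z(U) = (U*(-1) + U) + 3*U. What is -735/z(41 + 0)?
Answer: -245/41 ≈ -5.9756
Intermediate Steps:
z(U) = 3*U (z(U) = (-U + U) + 3*U = 0 + 3*U = 3*U)
-735/z(41 + 0) = -735*1/(3*(41 + 0)) = -735/(3*41) = -735/123 = -735*1/123 = -245/41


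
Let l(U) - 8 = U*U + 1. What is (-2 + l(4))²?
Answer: 529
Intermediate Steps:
l(U) = 9 + U² (l(U) = 8 + (U*U + 1) = 8 + (U² + 1) = 8 + (1 + U²) = 9 + U²)
(-2 + l(4))² = (-2 + (9 + 4²))² = (-2 + (9 + 16))² = (-2 + 25)² = 23² = 529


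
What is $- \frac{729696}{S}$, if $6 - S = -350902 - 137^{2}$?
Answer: $- \frac{66336}{33607} \approx -1.9739$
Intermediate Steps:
$S = 369677$ ($S = 6 - \left(-350902 - 137^{2}\right) = 6 - \left(-350902 - 18769\right) = 6 - -369671 = 6 + 369671 = 369677$)
$- \frac{729696}{S} = - \frac{729696}{369677} = \left(-729696\right) \frac{1}{369677} = - \frac{66336}{33607}$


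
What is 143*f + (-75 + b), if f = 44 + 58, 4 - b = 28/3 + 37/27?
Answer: 391616/27 ≈ 14504.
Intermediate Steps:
b = -181/27 (b = 4 - (28/3 + 37/27) = 4 - 1*289/27 = 4 - 289/27 = -181/27 ≈ -6.7037)
f = 102
143*f + (-75 + b) = 143*102 + (-75 - 181/27) = 14586 - 2206/27 = 391616/27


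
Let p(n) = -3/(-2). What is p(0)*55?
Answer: 165/2 ≈ 82.500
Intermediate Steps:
p(n) = 3/2 (p(n) = -3*(-1/2) = 3/2)
p(0)*55 = (3/2)*55 = 165/2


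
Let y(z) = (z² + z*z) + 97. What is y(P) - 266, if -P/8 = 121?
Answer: 1873879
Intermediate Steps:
P = -968 (P = -8*121 = -968)
y(z) = 97 + 2*z² (y(z) = (z² + z²) + 97 = 2*z² + 97 = 97 + 2*z²)
y(P) - 266 = (97 + 2*(-968)²) - 266 = (97 + 2*937024) - 266 = (97 + 1874048) - 266 = 1874145 - 266 = 1873879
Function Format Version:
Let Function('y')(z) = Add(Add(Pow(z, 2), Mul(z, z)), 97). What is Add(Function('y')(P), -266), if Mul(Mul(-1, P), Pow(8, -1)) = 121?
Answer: 1873879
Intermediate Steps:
P = -968 (P = Mul(-8, 121) = -968)
Function('y')(z) = Add(97, Mul(2, Pow(z, 2))) (Function('y')(z) = Add(Add(Pow(z, 2), Pow(z, 2)), 97) = Add(Mul(2, Pow(z, 2)), 97) = Add(97, Mul(2, Pow(z, 2))))
Add(Function('y')(P), -266) = Add(Add(97, Mul(2, Pow(-968, 2))), -266) = Add(Add(97, Mul(2, 937024)), -266) = Add(Add(97, 1874048), -266) = Add(1874145, -266) = 1873879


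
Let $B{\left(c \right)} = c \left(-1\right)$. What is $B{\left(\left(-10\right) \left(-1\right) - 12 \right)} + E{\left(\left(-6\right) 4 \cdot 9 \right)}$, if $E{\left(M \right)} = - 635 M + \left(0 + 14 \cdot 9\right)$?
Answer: $137288$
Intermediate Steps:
$E{\left(M \right)} = 126 - 635 M$ ($E{\left(M \right)} = - 635 M + \left(0 + 126\right) = - 635 M + 126 = 126 - 635 M$)
$B{\left(c \right)} = - c$
$B{\left(\left(-10\right) \left(-1\right) - 12 \right)} + E{\left(\left(-6\right) 4 \cdot 9 \right)} = - (\left(-10\right) \left(-1\right) - 12) - \left(-126 + 635 \left(-6\right) 4 \cdot 9\right) = - (10 - 12) - \left(-126 + 635 \left(\left(-24\right) 9\right)\right) = \left(-1\right) \left(-2\right) + \left(126 - -137160\right) = 2 + \left(126 + 137160\right) = 2 + 137286 = 137288$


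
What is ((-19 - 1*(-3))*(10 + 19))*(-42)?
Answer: 19488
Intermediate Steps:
((-19 - 1*(-3))*(10 + 19))*(-42) = ((-19 + 3)*29)*(-42) = -16*29*(-42) = -464*(-42) = 19488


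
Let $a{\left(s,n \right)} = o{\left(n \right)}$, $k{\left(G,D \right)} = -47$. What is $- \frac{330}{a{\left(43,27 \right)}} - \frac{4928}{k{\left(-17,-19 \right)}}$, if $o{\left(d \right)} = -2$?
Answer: $\frac{12683}{47} \approx 269.85$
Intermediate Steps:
$a{\left(s,n \right)} = -2$
$- \frac{330}{a{\left(43,27 \right)}} - \frac{4928}{k{\left(-17,-19 \right)}} = - \frac{330}{-2} - \frac{4928}{-47} = \left(-330\right) \left(- \frac{1}{2}\right) - - \frac{4928}{47} = 165 + \frac{4928}{47} = \frac{12683}{47}$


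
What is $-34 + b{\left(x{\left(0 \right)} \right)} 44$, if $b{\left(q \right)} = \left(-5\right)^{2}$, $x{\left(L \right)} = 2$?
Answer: $1066$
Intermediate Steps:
$b{\left(q \right)} = 25$
$-34 + b{\left(x{\left(0 \right)} \right)} 44 = -34 + 25 \cdot 44 = -34 + 1100 = 1066$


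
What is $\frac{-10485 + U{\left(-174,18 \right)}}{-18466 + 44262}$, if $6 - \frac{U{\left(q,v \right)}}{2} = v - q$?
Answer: $- \frac{10857}{25796} \approx -0.42088$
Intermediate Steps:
$U{\left(q,v \right)} = 12 - 2 v + 2 q$ ($U{\left(q,v \right)} = 12 - 2 \left(v - q\right) = 12 + \left(- 2 v + 2 q\right) = 12 - 2 v + 2 q$)
$\frac{-10485 + U{\left(-174,18 \right)}}{-18466 + 44262} = \frac{-10485 + \left(12 - 36 + 2 \left(-174\right)\right)}{-18466 + 44262} = \frac{-10485 - 372}{25796} = \left(-10485 - 372\right) \frac{1}{25796} = \left(-10857\right) \frac{1}{25796} = - \frac{10857}{25796}$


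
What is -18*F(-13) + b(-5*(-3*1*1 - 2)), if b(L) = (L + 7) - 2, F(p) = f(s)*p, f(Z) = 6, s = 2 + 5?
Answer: 1434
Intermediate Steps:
s = 7
F(p) = 6*p
b(L) = 5 + L (b(L) = (7 + L) - 2 = 5 + L)
-18*F(-13) + b(-5*(-3*1*1 - 2)) = -108*(-13) + (5 - 5*(-3*1*1 - 2)) = -18*(-78) + (5 - 5*(-3*1 - 2)) = 1404 + (5 - 5*(-3 - 2)) = 1404 + (5 - 5*(-5)) = 1404 + (5 + 25) = 1404 + 30 = 1434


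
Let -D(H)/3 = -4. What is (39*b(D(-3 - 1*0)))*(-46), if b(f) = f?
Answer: -21528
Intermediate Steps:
D(H) = 12 (D(H) = -3*(-4) = 12)
(39*b(D(-3 - 1*0)))*(-46) = (39*12)*(-46) = 468*(-46) = -21528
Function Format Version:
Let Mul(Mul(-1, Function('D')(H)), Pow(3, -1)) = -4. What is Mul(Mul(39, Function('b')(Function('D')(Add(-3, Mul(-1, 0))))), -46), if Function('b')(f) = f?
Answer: -21528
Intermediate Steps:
Function('D')(H) = 12 (Function('D')(H) = Mul(-3, -4) = 12)
Mul(Mul(39, Function('b')(Function('D')(Add(-3, Mul(-1, 0))))), -46) = Mul(Mul(39, 12), -46) = Mul(468, -46) = -21528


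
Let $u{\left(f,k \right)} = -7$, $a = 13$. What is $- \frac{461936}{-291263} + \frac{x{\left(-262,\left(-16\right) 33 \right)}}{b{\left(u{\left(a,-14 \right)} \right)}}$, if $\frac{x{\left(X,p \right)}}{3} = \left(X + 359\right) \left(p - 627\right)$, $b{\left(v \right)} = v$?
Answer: $\frac{13985454881}{291263} \approx 48017.0$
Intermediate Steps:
$x{\left(X,p \right)} = 3 \left(-627 + p\right) \left(359 + X\right)$ ($x{\left(X,p \right)} = 3 \left(X + 359\right) \left(p - 627\right) = 3 \left(359 + X\right) \left(-627 + p\right) = 3 \left(-627 + p\right) \left(359 + X\right)$)
$- \frac{461936}{-291263} + \frac{x{\left(-262,\left(-16\right) 33 \right)}}{b{\left(u{\left(a,-14 \right)} \right)}} = - \frac{461936}{-291263} + \frac{-675279 - -492822 + 1077 \left(\left(-16\right) 33\right) + 3 \left(-262\right) \left(\left(-16\right) 33\right)}{-7} = \left(-461936\right) \left(- \frac{1}{291263}\right) + \left(-675279 + 492822 + 1077 \left(-528\right) + 3 \left(-262\right) \left(-528\right)\right) \left(- \frac{1}{7}\right) = \frac{461936}{291263} + \left(-675279 + 492822 - 568656 + 415008\right) \left(- \frac{1}{7}\right) = \frac{461936}{291263} - -48015 = \frac{461936}{291263} + 48015 = \frac{13985454881}{291263}$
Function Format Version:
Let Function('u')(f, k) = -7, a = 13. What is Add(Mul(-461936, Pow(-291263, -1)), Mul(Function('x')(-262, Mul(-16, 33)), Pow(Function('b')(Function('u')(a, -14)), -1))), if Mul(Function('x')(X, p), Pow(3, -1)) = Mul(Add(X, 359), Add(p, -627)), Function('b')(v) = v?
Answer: Rational(13985454881, 291263) ≈ 48017.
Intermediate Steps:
Function('x')(X, p) = Mul(3, Add(-627, p), Add(359, X)) (Function('x')(X, p) = Mul(3, Mul(Add(X, 359), Add(p, -627))) = Mul(3, Mul(Add(359, X), Add(-627, p))) = Mul(3, Mul(Add(-627, p), Add(359, X))) = Mul(3, Add(-627, p), Add(359, X)))
Add(Mul(-461936, Pow(-291263, -1)), Mul(Function('x')(-262, Mul(-16, 33)), Pow(Function('b')(Function('u')(a, -14)), -1))) = Add(Mul(-461936, Pow(-291263, -1)), Mul(Add(-675279, Mul(-1881, -262), Mul(1077, Mul(-16, 33)), Mul(3, -262, Mul(-16, 33))), Pow(-7, -1))) = Add(Mul(-461936, Rational(-1, 291263)), Mul(Add(-675279, 492822, Mul(1077, -528), Mul(3, -262, -528)), Rational(-1, 7))) = Add(Rational(461936, 291263), Mul(Add(-675279, 492822, -568656, 415008), Rational(-1, 7))) = Add(Rational(461936, 291263), Mul(-336105, Rational(-1, 7))) = Add(Rational(461936, 291263), 48015) = Rational(13985454881, 291263)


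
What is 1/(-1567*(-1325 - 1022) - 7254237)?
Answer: -1/3576488 ≈ -2.7960e-7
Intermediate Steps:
1/(-1567*(-1325 - 1022) - 7254237) = 1/(-1567*(-2347) - 7254237) = 1/(3677749 - 7254237) = 1/(-3576488) = -1/3576488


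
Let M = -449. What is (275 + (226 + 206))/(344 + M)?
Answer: -101/15 ≈ -6.7333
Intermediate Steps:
(275 + (226 + 206))/(344 + M) = (275 + (226 + 206))/(344 - 449) = (275 + 432)/(-105) = 707*(-1/105) = -101/15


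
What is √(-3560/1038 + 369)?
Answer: √98470389/519 ≈ 19.120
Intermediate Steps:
√(-3560/1038 + 369) = √(-3560*1/1038 + 369) = √(-1780/519 + 369) = √(189731/519) = √98470389/519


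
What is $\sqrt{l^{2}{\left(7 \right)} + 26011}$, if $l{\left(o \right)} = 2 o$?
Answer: $\sqrt{26207} \approx 161.89$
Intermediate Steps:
$\sqrt{l^{2}{\left(7 \right)} + 26011} = \sqrt{\left(2 \cdot 7\right)^{2} + 26011} = \sqrt{14^{2} + 26011} = \sqrt{196 + 26011} = \sqrt{26207}$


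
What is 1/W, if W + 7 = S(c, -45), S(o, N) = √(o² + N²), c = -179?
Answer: 7/34017 + √34066/34017 ≈ 0.0056316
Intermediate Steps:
S(o, N) = √(N² + o²)
W = -7 + √34066 (W = -7 + √((-45)² + (-179)²) = -7 + √(2025 + 32041) = -7 + √34066 ≈ 177.57)
1/W = 1/(-7 + √34066)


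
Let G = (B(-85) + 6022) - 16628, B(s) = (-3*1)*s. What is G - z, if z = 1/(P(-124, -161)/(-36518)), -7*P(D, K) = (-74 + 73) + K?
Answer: -710618/81 ≈ -8773.1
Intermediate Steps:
P(D, K) = ⅐ - K/7 (P(D, K) = -((-74 + 73) + K)/7 = -(-1 + K)/7 = ⅐ - K/7)
B(s) = -3*s
G = -10351 (G = (-3*(-85) + 6022) - 16628 = (255 + 6022) - 16628 = 6277 - 16628 = -10351)
z = -127813/81 (z = 1/((⅐ - ⅐*(-161))/(-36518)) = 1/((⅐ + 23)*(-1/36518)) = 1/((162/7)*(-1/36518)) = 1/(-81/127813) = -127813/81 ≈ -1577.9)
G - z = -10351 - 1*(-127813/81) = -10351 + 127813/81 = -710618/81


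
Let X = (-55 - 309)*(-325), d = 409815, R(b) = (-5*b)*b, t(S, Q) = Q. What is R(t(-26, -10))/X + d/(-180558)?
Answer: -7709745/3390478 ≈ -2.2739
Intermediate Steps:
R(b) = -5*b²
X = 118300 (X = -364*(-325) = 118300)
R(t(-26, -10))/X + d/(-180558) = -5*(-10)²/118300 + 409815/(-180558) = -5*100*(1/118300) + 409815*(-1/180558) = -500*1/118300 - 6505/2866 = -5/1183 - 6505/2866 = -7709745/3390478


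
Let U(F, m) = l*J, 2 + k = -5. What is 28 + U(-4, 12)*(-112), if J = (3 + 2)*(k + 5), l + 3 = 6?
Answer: 3388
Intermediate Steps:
l = 3 (l = -3 + 6 = 3)
k = -7 (k = -2 - 5 = -7)
J = -10 (J = (3 + 2)*(-7 + 5) = 5*(-2) = -10)
U(F, m) = -30 (U(F, m) = 3*(-10) = -30)
28 + U(-4, 12)*(-112) = 28 - 30*(-112) = 28 + 3360 = 3388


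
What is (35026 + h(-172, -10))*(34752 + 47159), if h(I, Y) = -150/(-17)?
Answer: 48785536312/17 ≈ 2.8697e+9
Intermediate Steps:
h(I, Y) = 150/17 (h(I, Y) = -150*(-1/17) = 150/17)
(35026 + h(-172, -10))*(34752 + 47159) = (35026 + 150/17)*(34752 + 47159) = (595592/17)*81911 = 48785536312/17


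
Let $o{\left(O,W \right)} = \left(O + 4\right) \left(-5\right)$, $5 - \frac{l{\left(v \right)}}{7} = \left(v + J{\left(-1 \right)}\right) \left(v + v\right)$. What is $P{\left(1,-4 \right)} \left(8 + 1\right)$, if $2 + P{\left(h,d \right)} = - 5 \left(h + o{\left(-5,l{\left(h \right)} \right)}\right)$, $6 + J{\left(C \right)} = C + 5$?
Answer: $-288$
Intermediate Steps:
$J{\left(C \right)} = -1 + C$ ($J{\left(C \right)} = -6 + \left(C + 5\right) = -6 + \left(5 + C\right) = -1 + C$)
$l{\left(v \right)} = 35 - 14 v \left(-2 + v\right)$ ($l{\left(v \right)} = 35 - 7 \left(v - 2\right) \left(v + v\right) = 35 - 7 \left(v - 2\right) 2 v = 35 - 7 \left(-2 + v\right) 2 v = 35 - 7 \cdot 2 v \left(-2 + v\right) = 35 - 14 v \left(-2 + v\right)$)
$o{\left(O,W \right)} = -20 - 5 O$ ($o{\left(O,W \right)} = \left(4 + O\right) \left(-5\right) = -20 - 5 O$)
$P{\left(h,d \right)} = -27 - 5 h$ ($P{\left(h,d \right)} = -2 - 5 \left(h - -5\right) = -2 - 5 \left(h + \left(-20 + 25\right)\right) = -2 - 5 \left(h + 5\right) = -2 - 5 \left(5 + h\right) = -2 - \left(25 + 5 h\right) = -27 - 5 h$)
$P{\left(1,-4 \right)} \left(8 + 1\right) = \left(-27 - 5\right) \left(8 + 1\right) = \left(-27 - 5\right) 9 = \left(-32\right) 9 = -288$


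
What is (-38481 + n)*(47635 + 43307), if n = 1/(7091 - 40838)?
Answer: -39366315388712/11249 ≈ -3.4995e+9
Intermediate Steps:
n = -1/33747 (n = 1/(-33747) = -1/33747 ≈ -2.9632e-5)
(-38481 + n)*(47635 + 43307) = (-38481 - 1/33747)*(47635 + 43307) = -1298618308/33747*90942 = -39366315388712/11249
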